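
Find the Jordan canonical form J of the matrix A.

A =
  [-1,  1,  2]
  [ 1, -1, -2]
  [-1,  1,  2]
J_2(0) ⊕ J_1(0)

The characteristic polynomial is
  det(x·I − A) = x^3

Eigenvalues and multiplicities (the geometric multiplicity of λ is n − rank(A − λI), which equals the number of Jordan blocks for λ):
  λ = 0: algebraic multiplicity = 3, geometric multiplicity = 2

Determining the block sizes for each eigenvalue:
  λ = 0: 2 blocks summing to 3 forces exactly one block of size 2 and the rest size 1 → block sizes [2, 1]

Assembling the blocks gives a Jordan form
J =
  [0, 1, 0]
  [0, 0, 0]
  [0, 0, 0]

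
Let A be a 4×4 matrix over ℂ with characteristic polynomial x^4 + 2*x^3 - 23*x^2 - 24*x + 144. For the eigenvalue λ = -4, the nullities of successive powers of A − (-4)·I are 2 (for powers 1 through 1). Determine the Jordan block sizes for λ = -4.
Block sizes for λ = -4: [1, 1]

From the dimensions of kernels of powers, the number of Jordan blocks of size at least j is d_j − d_{j−1} where d_j = dim ker(N^j) (with d_0 = 0). Computing the differences gives [2].
The number of blocks of size exactly k is (#blocks of size ≥ k) − (#blocks of size ≥ k + 1), so the partition is: 2 block(s) of size 1.
In nonincreasing order the block sizes are [1, 1].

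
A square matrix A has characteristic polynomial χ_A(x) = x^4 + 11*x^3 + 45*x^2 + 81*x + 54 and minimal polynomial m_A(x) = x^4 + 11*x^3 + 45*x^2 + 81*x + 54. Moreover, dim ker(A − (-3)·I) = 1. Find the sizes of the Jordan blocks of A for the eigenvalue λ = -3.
Block sizes for λ = -3: [3]

Step 1 — from the characteristic polynomial, algebraic multiplicity of λ = -3 is 3. From dim ker(A − (-3)·I) = 1, there are exactly 1 Jordan blocks for λ = -3.
Step 2 — from the minimal polynomial, the factor (x + 3)^3 tells us the largest block for λ = -3 has size 3.
Step 3 — with total size 3, 1 blocks, and largest block 3, the block sizes (in nonincreasing order) are [3].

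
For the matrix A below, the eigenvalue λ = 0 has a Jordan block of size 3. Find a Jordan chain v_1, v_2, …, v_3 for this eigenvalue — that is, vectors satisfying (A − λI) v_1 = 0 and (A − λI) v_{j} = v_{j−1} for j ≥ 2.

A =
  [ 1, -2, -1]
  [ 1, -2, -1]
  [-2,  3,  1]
A Jordan chain for λ = 0 of length 3:
v_1 = (1, 1, -1)ᵀ
v_2 = (1, 1, -2)ᵀ
v_3 = (1, 0, 0)ᵀ

Let N = A − (0)·I. We want v_3 with N^3 v_3 = 0 but N^2 v_3 ≠ 0; then v_{j-1} := N · v_j for j = 3, …, 2.

Pick v_3 = (1, 0, 0)ᵀ.
Then v_2 = N · v_3 = (1, 1, -2)ᵀ.
Then v_1 = N · v_2 = (1, 1, -1)ᵀ.

Sanity check: (A − (0)·I) v_1 = (0, 0, 0)ᵀ = 0. ✓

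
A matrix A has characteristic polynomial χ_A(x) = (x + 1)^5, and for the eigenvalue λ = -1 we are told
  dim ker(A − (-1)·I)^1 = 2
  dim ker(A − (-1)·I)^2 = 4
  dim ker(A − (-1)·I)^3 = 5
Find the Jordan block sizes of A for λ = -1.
Block sizes for λ = -1: [3, 2]

From the dimensions of kernels of powers, the number of Jordan blocks of size at least j is d_j − d_{j−1} where d_j = dim ker(N^j) (with d_0 = 0). Computing the differences gives [2, 2, 1].
The number of blocks of size exactly k is (#blocks of size ≥ k) − (#blocks of size ≥ k + 1), so the partition is: 1 block(s) of size 2, 1 block(s) of size 3.
In nonincreasing order the block sizes are [3, 2].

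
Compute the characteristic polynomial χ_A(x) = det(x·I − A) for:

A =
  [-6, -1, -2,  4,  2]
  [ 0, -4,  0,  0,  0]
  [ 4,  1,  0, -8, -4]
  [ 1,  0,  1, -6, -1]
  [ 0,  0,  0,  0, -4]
x^5 + 20*x^4 + 160*x^3 + 640*x^2 + 1280*x + 1024

Expanding det(x·I − A) (e.g. by cofactor expansion or by noting that A is similar to its Jordan form J, which has the same characteristic polynomial as A) gives
  χ_A(x) = x^5 + 20*x^4 + 160*x^3 + 640*x^2 + 1280*x + 1024
which factors as (x + 4)^5. The eigenvalues (with algebraic multiplicities) are λ = -4 with multiplicity 5.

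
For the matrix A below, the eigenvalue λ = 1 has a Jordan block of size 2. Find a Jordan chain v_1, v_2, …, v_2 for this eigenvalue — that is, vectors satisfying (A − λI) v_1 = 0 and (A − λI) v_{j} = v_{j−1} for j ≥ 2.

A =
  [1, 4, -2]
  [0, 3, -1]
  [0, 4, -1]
A Jordan chain for λ = 1 of length 2:
v_1 = (4, 2, 4)ᵀ
v_2 = (0, 1, 0)ᵀ

Let N = A − (1)·I. We want v_2 with N^2 v_2 = 0 but N^1 v_2 ≠ 0; then v_{j-1} := N · v_j for j = 2, …, 2.

Pick v_2 = (0, 1, 0)ᵀ.
Then v_1 = N · v_2 = (4, 2, 4)ᵀ.

Sanity check: (A − (1)·I) v_1 = (0, 0, 0)ᵀ = 0. ✓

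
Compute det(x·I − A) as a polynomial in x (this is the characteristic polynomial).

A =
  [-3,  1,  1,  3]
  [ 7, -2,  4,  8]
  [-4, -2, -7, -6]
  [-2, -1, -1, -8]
x^4 + 20*x^3 + 150*x^2 + 500*x + 625

Expanding det(x·I − A) (e.g. by cofactor expansion or by noting that A is similar to its Jordan form J, which has the same characteristic polynomial as A) gives
  χ_A(x) = x^4 + 20*x^3 + 150*x^2 + 500*x + 625
which factors as (x + 5)^4. The eigenvalues (with algebraic multiplicities) are λ = -5 with multiplicity 4.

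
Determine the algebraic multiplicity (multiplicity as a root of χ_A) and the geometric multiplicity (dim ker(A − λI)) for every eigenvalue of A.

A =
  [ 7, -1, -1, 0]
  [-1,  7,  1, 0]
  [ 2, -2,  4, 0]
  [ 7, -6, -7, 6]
λ = 6: alg = 4, geom = 2

Step 1 — factor the characteristic polynomial to read off the algebraic multiplicities:
  χ_A(x) = (x - 6)^4

Step 2 — compute geometric multiplicities via the rank-nullity identity g(λ) = n − rank(A − λI):
  rank(A − (6)·I) = 2, so dim ker(A − (6)·I) = n − 2 = 2

Summary:
  λ = 6: algebraic multiplicity = 4, geometric multiplicity = 2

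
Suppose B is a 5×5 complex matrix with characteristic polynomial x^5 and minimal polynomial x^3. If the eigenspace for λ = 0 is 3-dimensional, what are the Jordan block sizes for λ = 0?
Block sizes for λ = 0: [3, 1, 1]

Step 1 — from the characteristic polynomial, algebraic multiplicity of λ = 0 is 5. From dim ker(B − (0)·I) = 3, there are exactly 3 Jordan blocks for λ = 0.
Step 2 — from the minimal polynomial, the factor (x − 0)^3 tells us the largest block for λ = 0 has size 3.
Step 3 — with total size 5, 3 blocks, and largest block 3, the block sizes (in nonincreasing order) are [3, 1, 1].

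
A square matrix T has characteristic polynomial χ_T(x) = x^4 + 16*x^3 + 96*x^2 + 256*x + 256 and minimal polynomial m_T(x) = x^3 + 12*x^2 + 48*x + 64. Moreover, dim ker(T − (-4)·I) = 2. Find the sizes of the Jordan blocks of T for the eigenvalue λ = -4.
Block sizes for λ = -4: [3, 1]

Step 1 — from the characteristic polynomial, algebraic multiplicity of λ = -4 is 4. From dim ker(T − (-4)·I) = 2, there are exactly 2 Jordan blocks for λ = -4.
Step 2 — from the minimal polynomial, the factor (x + 4)^3 tells us the largest block for λ = -4 has size 3.
Step 3 — with total size 4, 2 blocks, and largest block 3, the block sizes (in nonincreasing order) are [3, 1].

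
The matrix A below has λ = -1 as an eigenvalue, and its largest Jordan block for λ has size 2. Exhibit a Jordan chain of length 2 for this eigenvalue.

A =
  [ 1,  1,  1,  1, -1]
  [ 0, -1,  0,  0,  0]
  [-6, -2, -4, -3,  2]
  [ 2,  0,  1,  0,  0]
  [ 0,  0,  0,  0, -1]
A Jordan chain for λ = -1 of length 2:
v_1 = (2, 0, -6, 2, 0)ᵀ
v_2 = (1, 0, 0, 0, 0)ᵀ

Let N = A − (-1)·I. We want v_2 with N^2 v_2 = 0 but N^1 v_2 ≠ 0; then v_{j-1} := N · v_j for j = 2, …, 2.

Pick v_2 = (1, 0, 0, 0, 0)ᵀ.
Then v_1 = N · v_2 = (2, 0, -6, 2, 0)ᵀ.

Sanity check: (A − (-1)·I) v_1 = (0, 0, 0, 0, 0)ᵀ = 0. ✓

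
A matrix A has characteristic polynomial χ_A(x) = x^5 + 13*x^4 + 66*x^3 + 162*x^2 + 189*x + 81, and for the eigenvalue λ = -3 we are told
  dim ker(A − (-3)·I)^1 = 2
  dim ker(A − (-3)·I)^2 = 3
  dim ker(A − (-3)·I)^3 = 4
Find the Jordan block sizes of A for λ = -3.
Block sizes for λ = -3: [3, 1]

From the dimensions of kernels of powers, the number of Jordan blocks of size at least j is d_j − d_{j−1} where d_j = dim ker(N^j) (with d_0 = 0). Computing the differences gives [2, 1, 1].
The number of blocks of size exactly k is (#blocks of size ≥ k) − (#blocks of size ≥ k + 1), so the partition is: 1 block(s) of size 1, 1 block(s) of size 3.
In nonincreasing order the block sizes are [3, 1].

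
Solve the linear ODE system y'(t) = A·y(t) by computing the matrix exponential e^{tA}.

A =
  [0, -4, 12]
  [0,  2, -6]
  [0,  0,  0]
e^{tA} =
  [1, 2 - 2*exp(2*t), 6*exp(2*t) - 6]
  [0, exp(2*t), 3 - 3*exp(2*t)]
  [0, 0, 1]

Strategy: write A = P · J · P⁻¹ where J is a Jordan canonical form, so e^{tA} = P · e^{tJ} · P⁻¹, and e^{tJ} can be computed block-by-block.

A has Jordan form
J =
  [0, 0, 0]
  [0, 0, 0]
  [0, 0, 2]
(up to reordering of blocks).

Per-block formulas:
  For a 1×1 block at λ = 0: exp(t · [0]) = [e^(0t)].
  For a 1×1 block at λ = 2: exp(t · [2]) = [e^(2t)].

After assembling e^{tJ} and conjugating by P, we get:

e^{tA} =
  [1, 2 - 2*exp(2*t), 6*exp(2*t) - 6]
  [0, exp(2*t), 3 - 3*exp(2*t)]
  [0, 0, 1]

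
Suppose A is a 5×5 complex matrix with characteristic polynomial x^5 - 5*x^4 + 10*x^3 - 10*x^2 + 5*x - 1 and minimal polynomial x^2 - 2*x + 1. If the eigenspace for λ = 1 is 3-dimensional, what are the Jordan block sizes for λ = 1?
Block sizes for λ = 1: [2, 2, 1]

Step 1 — from the characteristic polynomial, algebraic multiplicity of λ = 1 is 5. From dim ker(A − (1)·I) = 3, there are exactly 3 Jordan blocks for λ = 1.
Step 2 — from the minimal polynomial, the factor (x − 1)^2 tells us the largest block for λ = 1 has size 2.
Step 3 — with total size 5, 3 blocks, and largest block 2, the block sizes (in nonincreasing order) are [2, 2, 1].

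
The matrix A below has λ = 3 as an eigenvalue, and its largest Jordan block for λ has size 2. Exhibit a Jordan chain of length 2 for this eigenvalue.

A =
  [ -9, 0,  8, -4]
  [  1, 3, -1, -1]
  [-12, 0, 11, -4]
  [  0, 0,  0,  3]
A Jordan chain for λ = 3 of length 2:
v_1 = (0, -1, 0, 0)ᵀ
v_2 = (2, 0, 3, 0)ᵀ

Let N = A − (3)·I. We want v_2 with N^2 v_2 = 0 but N^1 v_2 ≠ 0; then v_{j-1} := N · v_j for j = 2, …, 2.

Pick v_2 = (2, 0, 3, 0)ᵀ.
Then v_1 = N · v_2 = (0, -1, 0, 0)ᵀ.

Sanity check: (A − (3)·I) v_1 = (0, 0, 0, 0)ᵀ = 0. ✓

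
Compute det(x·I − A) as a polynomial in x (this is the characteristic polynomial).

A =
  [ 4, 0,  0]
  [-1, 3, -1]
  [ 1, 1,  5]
x^3 - 12*x^2 + 48*x - 64

Expanding det(x·I − A) (e.g. by cofactor expansion or by noting that A is similar to its Jordan form J, which has the same characteristic polynomial as A) gives
  χ_A(x) = x^3 - 12*x^2 + 48*x - 64
which factors as (x - 4)^3. The eigenvalues (with algebraic multiplicities) are λ = 4 with multiplicity 3.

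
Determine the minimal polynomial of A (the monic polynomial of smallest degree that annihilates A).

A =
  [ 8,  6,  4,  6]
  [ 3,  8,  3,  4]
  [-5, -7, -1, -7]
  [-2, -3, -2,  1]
x^3 - 12*x^2 + 48*x - 64

The characteristic polynomial is χ_A(x) = (x - 4)^4, so the eigenvalues are known. The minimal polynomial is
  m_A(x) = Π_λ (x − λ)^{k_λ}
where k_λ is the size of the *largest* Jordan block for λ (equivalently, the smallest k with (A − λI)^k v = 0 for every generalised eigenvector v of λ).

  λ = 4: largest Jordan block has size 3, contributing (x − 4)^3

So m_A(x) = (x - 4)^3 = x^3 - 12*x^2 + 48*x - 64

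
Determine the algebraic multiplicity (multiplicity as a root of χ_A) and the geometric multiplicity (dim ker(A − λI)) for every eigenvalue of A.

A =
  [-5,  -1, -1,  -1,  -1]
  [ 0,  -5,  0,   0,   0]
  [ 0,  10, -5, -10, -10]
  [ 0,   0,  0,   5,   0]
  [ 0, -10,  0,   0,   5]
λ = -5: alg = 3, geom = 2; λ = 5: alg = 2, geom = 2

Step 1 — factor the characteristic polynomial to read off the algebraic multiplicities:
  χ_A(x) = (x - 5)^2*(x + 5)^3

Step 2 — compute geometric multiplicities via the rank-nullity identity g(λ) = n − rank(A − λI):
  rank(A − (-5)·I) = 3, so dim ker(A − (-5)·I) = n − 3 = 2
  rank(A − (5)·I) = 3, so dim ker(A − (5)·I) = n − 3 = 2

Summary:
  λ = -5: algebraic multiplicity = 3, geometric multiplicity = 2
  λ = 5: algebraic multiplicity = 2, geometric multiplicity = 2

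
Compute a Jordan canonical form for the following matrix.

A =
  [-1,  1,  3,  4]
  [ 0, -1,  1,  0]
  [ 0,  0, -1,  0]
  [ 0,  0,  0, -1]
J_3(-1) ⊕ J_1(-1)

The characteristic polynomial is
  det(x·I − A) = x^4 + 4*x^3 + 6*x^2 + 4*x + 1 = (x + 1)^4

Eigenvalues and multiplicities (the geometric multiplicity of λ is n − rank(A − λI), which equals the number of Jordan blocks for λ):
  λ = -1: algebraic multiplicity = 4, geometric multiplicity = 2

Determining the block sizes for each eigenvalue:
  λ = -1: with am = 4 and gm = 2, the partition is not yet determined (e.g. several partitions of 4 into 2 parts exist). Let N = A − (-1)·I. Computing rank(N^1) = 2, rank(N^2) = 1, rank(N^3) = 0; the number of blocks of size ≥ j is rank(N^{j−1}) − rank(N^j), giving [2, 1, 1]. So we have 1 block(s) of size 3, 1 block(s) of size 1 → block sizes [3, 1]

Assembling the blocks gives a Jordan form
J =
  [-1,  1,  0,  0]
  [ 0, -1,  1,  0]
  [ 0,  0, -1,  0]
  [ 0,  0,  0, -1]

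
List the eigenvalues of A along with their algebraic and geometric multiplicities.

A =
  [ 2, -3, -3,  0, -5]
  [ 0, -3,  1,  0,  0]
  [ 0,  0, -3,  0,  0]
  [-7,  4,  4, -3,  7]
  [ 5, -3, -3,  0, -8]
λ = -3: alg = 5, geom = 2

Step 1 — factor the characteristic polynomial to read off the algebraic multiplicities:
  χ_A(x) = (x + 3)^5

Step 2 — compute geometric multiplicities via the rank-nullity identity g(λ) = n − rank(A − λI):
  rank(A − (-3)·I) = 3, so dim ker(A − (-3)·I) = n − 3 = 2

Summary:
  λ = -3: algebraic multiplicity = 5, geometric multiplicity = 2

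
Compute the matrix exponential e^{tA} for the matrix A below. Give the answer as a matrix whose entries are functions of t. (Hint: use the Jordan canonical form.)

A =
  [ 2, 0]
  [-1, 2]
e^{tA} =
  [exp(2*t), 0]
  [-t*exp(2*t), exp(2*t)]

Strategy: write A = P · J · P⁻¹ where J is a Jordan canonical form, so e^{tA} = P · e^{tJ} · P⁻¹, and e^{tJ} can be computed block-by-block.

A has Jordan form
J =
  [2, 1]
  [0, 2]
(up to reordering of blocks).

Per-block formulas:
  For a 2×2 Jordan block J_2(2): exp(t · J_2(2)) = e^(2t)·(I + t·N), where N is the 2×2 nilpotent shift.

After assembling e^{tJ} and conjugating by P, we get:

e^{tA} =
  [exp(2*t), 0]
  [-t*exp(2*t), exp(2*t)]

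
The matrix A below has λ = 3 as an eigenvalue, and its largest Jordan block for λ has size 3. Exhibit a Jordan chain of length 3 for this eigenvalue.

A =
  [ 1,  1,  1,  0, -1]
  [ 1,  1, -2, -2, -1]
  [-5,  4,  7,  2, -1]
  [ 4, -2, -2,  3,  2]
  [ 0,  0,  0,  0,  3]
A Jordan chain for λ = 3 of length 3:
v_1 = (0, -2, 2, 0, 0)ᵀ
v_2 = (-2, 1, -5, 4, 0)ᵀ
v_3 = (1, 0, 0, 0, 0)ᵀ

Let N = A − (3)·I. We want v_3 with N^3 v_3 = 0 but N^2 v_3 ≠ 0; then v_{j-1} := N · v_j for j = 3, …, 2.

Pick v_3 = (1, 0, 0, 0, 0)ᵀ.
Then v_2 = N · v_3 = (-2, 1, -5, 4, 0)ᵀ.
Then v_1 = N · v_2 = (0, -2, 2, 0, 0)ᵀ.

Sanity check: (A − (3)·I) v_1 = (0, 0, 0, 0, 0)ᵀ = 0. ✓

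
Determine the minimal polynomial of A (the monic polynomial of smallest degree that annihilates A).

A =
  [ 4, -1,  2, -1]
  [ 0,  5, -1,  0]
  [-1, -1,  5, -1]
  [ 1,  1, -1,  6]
x^3 - 15*x^2 + 75*x - 125

The characteristic polynomial is χ_A(x) = (x - 5)^4, so the eigenvalues are known. The minimal polynomial is
  m_A(x) = Π_λ (x − λ)^{k_λ}
where k_λ is the size of the *largest* Jordan block for λ (equivalently, the smallest k with (A − λI)^k v = 0 for every generalised eigenvector v of λ).

  λ = 5: largest Jordan block has size 3, contributing (x − 5)^3

So m_A(x) = (x - 5)^3 = x^3 - 15*x^2 + 75*x - 125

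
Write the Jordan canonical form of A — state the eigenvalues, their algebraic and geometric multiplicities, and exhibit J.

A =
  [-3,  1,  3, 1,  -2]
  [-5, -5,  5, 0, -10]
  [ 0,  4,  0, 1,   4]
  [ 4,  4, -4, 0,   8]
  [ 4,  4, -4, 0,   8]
J_2(0) ⊕ J_2(0) ⊕ J_1(0)

The characteristic polynomial is
  det(x·I − A) = x^5

Eigenvalues and multiplicities (the geometric multiplicity of λ is n − rank(A − λI), which equals the number of Jordan blocks for λ):
  λ = 0: algebraic multiplicity = 5, geometric multiplicity = 3

Determining the block sizes for each eigenvalue:
  λ = 0: with am = 5 and gm = 3, the partition is not yet determined (e.g. several partitions of 5 into 3 parts exist). Let N = A − (0)·I. Computing rank(N^1) = 2, rank(N^2) = 0; the number of blocks of size ≥ j is rank(N^{j−1}) − rank(N^j), giving [3, 2]. So we have 2 block(s) of size 2, 1 block(s) of size 1 → block sizes [2, 2, 1]

Assembling the blocks gives a Jordan form
J =
  [0, 1, 0, 0, 0]
  [0, 0, 0, 0, 0]
  [0, 0, 0, 1, 0]
  [0, 0, 0, 0, 0]
  [0, 0, 0, 0, 0]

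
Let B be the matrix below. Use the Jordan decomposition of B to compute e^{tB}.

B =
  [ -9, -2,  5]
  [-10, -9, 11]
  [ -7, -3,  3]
e^{tB} =
  [t^2*exp(-5*t)/2 - 4*t*exp(-5*t) + exp(-5*t), t^2*exp(-5*t)/2 - 2*t*exp(-5*t), -t^2*exp(-5*t) + 5*t*exp(-5*t)]
  [3*t^2*exp(-5*t)/2 - 10*t*exp(-5*t), 3*t^2*exp(-5*t)/2 - 4*t*exp(-5*t) + exp(-5*t), -3*t^2*exp(-5*t) + 11*t*exp(-5*t)]
  [t^2*exp(-5*t) - 7*t*exp(-5*t), t^2*exp(-5*t) - 3*t*exp(-5*t), -2*t^2*exp(-5*t) + 8*t*exp(-5*t) + exp(-5*t)]

Strategy: write B = P · J · P⁻¹ where J is a Jordan canonical form, so e^{tB} = P · e^{tJ} · P⁻¹, and e^{tJ} can be computed block-by-block.

B has Jordan form
J =
  [-5,  1,  0]
  [ 0, -5,  1]
  [ 0,  0, -5]
(up to reordering of blocks).

Per-block formulas:
  For a 3×3 Jordan block J_3(-5): exp(t · J_3(-5)) = e^(-5t)·(I + t·N + (t^2/2)·N^2), where N is the 3×3 nilpotent shift.

After assembling e^{tJ} and conjugating by P, we get:

e^{tB} =
  [t^2*exp(-5*t)/2 - 4*t*exp(-5*t) + exp(-5*t), t^2*exp(-5*t)/2 - 2*t*exp(-5*t), -t^2*exp(-5*t) + 5*t*exp(-5*t)]
  [3*t^2*exp(-5*t)/2 - 10*t*exp(-5*t), 3*t^2*exp(-5*t)/2 - 4*t*exp(-5*t) + exp(-5*t), -3*t^2*exp(-5*t) + 11*t*exp(-5*t)]
  [t^2*exp(-5*t) - 7*t*exp(-5*t), t^2*exp(-5*t) - 3*t*exp(-5*t), -2*t^2*exp(-5*t) + 8*t*exp(-5*t) + exp(-5*t)]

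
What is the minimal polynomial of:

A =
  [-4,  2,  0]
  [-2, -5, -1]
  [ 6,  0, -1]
x^3 + 10*x^2 + 33*x + 36

The characteristic polynomial is χ_A(x) = (x + 3)^2*(x + 4), so the eigenvalues are known. The minimal polynomial is
  m_A(x) = Π_λ (x − λ)^{k_λ}
where k_λ is the size of the *largest* Jordan block for λ (equivalently, the smallest k with (A − λI)^k v = 0 for every generalised eigenvector v of λ).

  λ = -4: largest Jordan block has size 1, contributing (x + 4)
  λ = -3: largest Jordan block has size 2, contributing (x + 3)^2

So m_A(x) = (x + 3)^2*(x + 4) = x^3 + 10*x^2 + 33*x + 36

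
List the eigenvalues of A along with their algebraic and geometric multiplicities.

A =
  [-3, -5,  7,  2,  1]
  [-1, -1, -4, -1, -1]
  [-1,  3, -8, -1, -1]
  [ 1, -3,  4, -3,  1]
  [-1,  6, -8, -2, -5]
λ = -4: alg = 5, geom = 2

Step 1 — factor the characteristic polynomial to read off the algebraic multiplicities:
  χ_A(x) = (x + 4)^5

Step 2 — compute geometric multiplicities via the rank-nullity identity g(λ) = n − rank(A − λI):
  rank(A − (-4)·I) = 3, so dim ker(A − (-4)·I) = n − 3 = 2

Summary:
  λ = -4: algebraic multiplicity = 5, geometric multiplicity = 2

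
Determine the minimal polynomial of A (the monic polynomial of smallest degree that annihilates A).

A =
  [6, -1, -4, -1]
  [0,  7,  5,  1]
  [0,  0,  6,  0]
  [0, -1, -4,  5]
x^3 - 18*x^2 + 108*x - 216

The characteristic polynomial is χ_A(x) = (x - 6)^4, so the eigenvalues are known. The minimal polynomial is
  m_A(x) = Π_λ (x − λ)^{k_λ}
where k_λ is the size of the *largest* Jordan block for λ (equivalently, the smallest k with (A − λI)^k v = 0 for every generalised eigenvector v of λ).

  λ = 6: largest Jordan block has size 3, contributing (x − 6)^3

So m_A(x) = (x - 6)^3 = x^3 - 18*x^2 + 108*x - 216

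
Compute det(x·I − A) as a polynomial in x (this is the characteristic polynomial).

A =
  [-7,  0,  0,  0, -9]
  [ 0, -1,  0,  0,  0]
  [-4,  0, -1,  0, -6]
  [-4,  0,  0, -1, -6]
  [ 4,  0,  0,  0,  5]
x^5 + 5*x^4 + 10*x^3 + 10*x^2 + 5*x + 1

Expanding det(x·I − A) (e.g. by cofactor expansion or by noting that A is similar to its Jordan form J, which has the same characteristic polynomial as A) gives
  χ_A(x) = x^5 + 5*x^4 + 10*x^3 + 10*x^2 + 5*x + 1
which factors as (x + 1)^5. The eigenvalues (with algebraic multiplicities) are λ = -1 with multiplicity 5.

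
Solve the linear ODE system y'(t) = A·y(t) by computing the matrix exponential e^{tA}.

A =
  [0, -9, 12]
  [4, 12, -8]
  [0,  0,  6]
e^{tA} =
  [-6*t*exp(6*t) + exp(6*t), -9*t*exp(6*t), 12*t*exp(6*t)]
  [4*t*exp(6*t), 6*t*exp(6*t) + exp(6*t), -8*t*exp(6*t)]
  [0, 0, exp(6*t)]

Strategy: write A = P · J · P⁻¹ where J is a Jordan canonical form, so e^{tA} = P · e^{tJ} · P⁻¹, and e^{tJ} can be computed block-by-block.

A has Jordan form
J =
  [6, 1, 0]
  [0, 6, 0]
  [0, 0, 6]
(up to reordering of blocks).

Per-block formulas:
  For a 1×1 block at λ = 6: exp(t · [6]) = [e^(6t)].
  For a 2×2 Jordan block J_2(6): exp(t · J_2(6)) = e^(6t)·(I + t·N), where N is the 2×2 nilpotent shift.

After assembling e^{tJ} and conjugating by P, we get:

e^{tA} =
  [-6*t*exp(6*t) + exp(6*t), -9*t*exp(6*t), 12*t*exp(6*t)]
  [4*t*exp(6*t), 6*t*exp(6*t) + exp(6*t), -8*t*exp(6*t)]
  [0, 0, exp(6*t)]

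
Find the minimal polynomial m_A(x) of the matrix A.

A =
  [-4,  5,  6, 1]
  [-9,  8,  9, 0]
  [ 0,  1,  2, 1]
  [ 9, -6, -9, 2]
x^2 - 4*x + 4

The characteristic polynomial is χ_A(x) = (x - 2)^4, so the eigenvalues are known. The minimal polynomial is
  m_A(x) = Π_λ (x − λ)^{k_λ}
where k_λ is the size of the *largest* Jordan block for λ (equivalently, the smallest k with (A − λI)^k v = 0 for every generalised eigenvector v of λ).

  λ = 2: largest Jordan block has size 2, contributing (x − 2)^2

So m_A(x) = (x - 2)^2 = x^2 - 4*x + 4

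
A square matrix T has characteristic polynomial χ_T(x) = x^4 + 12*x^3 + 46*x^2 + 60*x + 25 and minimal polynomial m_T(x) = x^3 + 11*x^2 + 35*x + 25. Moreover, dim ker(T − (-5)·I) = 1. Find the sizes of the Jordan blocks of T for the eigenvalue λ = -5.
Block sizes for λ = -5: [2]

Step 1 — from the characteristic polynomial, algebraic multiplicity of λ = -5 is 2. From dim ker(T − (-5)·I) = 1, there are exactly 1 Jordan blocks for λ = -5.
Step 2 — from the minimal polynomial, the factor (x + 5)^2 tells us the largest block for λ = -5 has size 2.
Step 3 — with total size 2, 1 blocks, and largest block 2, the block sizes (in nonincreasing order) are [2].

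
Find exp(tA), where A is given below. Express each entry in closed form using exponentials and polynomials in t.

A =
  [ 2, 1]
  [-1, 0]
e^{tA} =
  [t*exp(t) + exp(t), t*exp(t)]
  [-t*exp(t), -t*exp(t) + exp(t)]

Strategy: write A = P · J · P⁻¹ where J is a Jordan canonical form, so e^{tA} = P · e^{tJ} · P⁻¹, and e^{tJ} can be computed block-by-block.

A has Jordan form
J =
  [1, 1]
  [0, 1]
(up to reordering of blocks).

Per-block formulas:
  For a 2×2 Jordan block J_2(1): exp(t · J_2(1)) = e^(1t)·(I + t·N), where N is the 2×2 nilpotent shift.

After assembling e^{tJ} and conjugating by P, we get:

e^{tA} =
  [t*exp(t) + exp(t), t*exp(t)]
  [-t*exp(t), -t*exp(t) + exp(t)]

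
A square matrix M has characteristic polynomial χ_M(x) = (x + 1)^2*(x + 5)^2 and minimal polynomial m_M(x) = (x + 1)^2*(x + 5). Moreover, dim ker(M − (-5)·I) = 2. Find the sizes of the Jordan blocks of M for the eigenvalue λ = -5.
Block sizes for λ = -5: [1, 1]

Step 1 — from the characteristic polynomial, algebraic multiplicity of λ = -5 is 2. From dim ker(M − (-5)·I) = 2, there are exactly 2 Jordan blocks for λ = -5.
Step 2 — from the minimal polynomial, the factor (x + 5) tells us the largest block for λ = -5 has size 1.
Step 3 — with total size 2, 2 blocks, and largest block 1, the block sizes (in nonincreasing order) are [1, 1].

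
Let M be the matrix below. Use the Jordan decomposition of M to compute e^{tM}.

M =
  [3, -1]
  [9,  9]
e^{tM} =
  [-3*t*exp(6*t) + exp(6*t), -t*exp(6*t)]
  [9*t*exp(6*t), 3*t*exp(6*t) + exp(6*t)]

Strategy: write M = P · J · P⁻¹ where J is a Jordan canonical form, so e^{tM} = P · e^{tJ} · P⁻¹, and e^{tJ} can be computed block-by-block.

M has Jordan form
J =
  [6, 1]
  [0, 6]
(up to reordering of blocks).

Per-block formulas:
  For a 2×2 Jordan block J_2(6): exp(t · J_2(6)) = e^(6t)·(I + t·N), where N is the 2×2 nilpotent shift.

After assembling e^{tJ} and conjugating by P, we get:

e^{tM} =
  [-3*t*exp(6*t) + exp(6*t), -t*exp(6*t)]
  [9*t*exp(6*t), 3*t*exp(6*t) + exp(6*t)]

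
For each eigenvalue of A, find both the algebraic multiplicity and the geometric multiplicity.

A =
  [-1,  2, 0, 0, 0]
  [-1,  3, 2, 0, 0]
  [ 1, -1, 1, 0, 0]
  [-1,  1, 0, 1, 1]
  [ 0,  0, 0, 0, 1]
λ = 1: alg = 5, geom = 2

Step 1 — factor the characteristic polynomial to read off the algebraic multiplicities:
  χ_A(x) = (x - 1)^5

Step 2 — compute geometric multiplicities via the rank-nullity identity g(λ) = n − rank(A − λI):
  rank(A − (1)·I) = 3, so dim ker(A − (1)·I) = n − 3 = 2

Summary:
  λ = 1: algebraic multiplicity = 5, geometric multiplicity = 2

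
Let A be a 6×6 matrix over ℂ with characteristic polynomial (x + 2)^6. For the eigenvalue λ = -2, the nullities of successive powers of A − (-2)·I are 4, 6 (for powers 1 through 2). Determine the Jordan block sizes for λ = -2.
Block sizes for λ = -2: [2, 2, 1, 1]

From the dimensions of kernels of powers, the number of Jordan blocks of size at least j is d_j − d_{j−1} where d_j = dim ker(N^j) (with d_0 = 0). Computing the differences gives [4, 2].
The number of blocks of size exactly k is (#blocks of size ≥ k) − (#blocks of size ≥ k + 1), so the partition is: 2 block(s) of size 1, 2 block(s) of size 2.
In nonincreasing order the block sizes are [2, 2, 1, 1].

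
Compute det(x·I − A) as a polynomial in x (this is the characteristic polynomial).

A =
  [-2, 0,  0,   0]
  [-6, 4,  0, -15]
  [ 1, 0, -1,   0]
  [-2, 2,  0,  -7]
x^4 + 6*x^3 + 13*x^2 + 12*x + 4

Expanding det(x·I − A) (e.g. by cofactor expansion or by noting that A is similar to its Jordan form J, which has the same characteristic polynomial as A) gives
  χ_A(x) = x^4 + 6*x^3 + 13*x^2 + 12*x + 4
which factors as (x + 1)^2*(x + 2)^2. The eigenvalues (with algebraic multiplicities) are λ = -2 with multiplicity 2, λ = -1 with multiplicity 2.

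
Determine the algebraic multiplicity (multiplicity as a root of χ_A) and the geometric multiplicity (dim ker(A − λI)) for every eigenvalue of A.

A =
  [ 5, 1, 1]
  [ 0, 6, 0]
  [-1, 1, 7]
λ = 6: alg = 3, geom = 2

Step 1 — factor the characteristic polynomial to read off the algebraic multiplicities:
  χ_A(x) = (x - 6)^3

Step 2 — compute geometric multiplicities via the rank-nullity identity g(λ) = n − rank(A − λI):
  rank(A − (6)·I) = 1, so dim ker(A − (6)·I) = n − 1 = 2

Summary:
  λ = 6: algebraic multiplicity = 3, geometric multiplicity = 2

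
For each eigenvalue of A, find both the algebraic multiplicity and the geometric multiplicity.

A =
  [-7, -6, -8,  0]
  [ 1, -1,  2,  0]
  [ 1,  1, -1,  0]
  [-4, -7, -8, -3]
λ = -3: alg = 4, geom = 2

Step 1 — factor the characteristic polynomial to read off the algebraic multiplicities:
  χ_A(x) = (x + 3)^4

Step 2 — compute geometric multiplicities via the rank-nullity identity g(λ) = n − rank(A − λI):
  rank(A − (-3)·I) = 2, so dim ker(A − (-3)·I) = n − 2 = 2

Summary:
  λ = -3: algebraic multiplicity = 4, geometric multiplicity = 2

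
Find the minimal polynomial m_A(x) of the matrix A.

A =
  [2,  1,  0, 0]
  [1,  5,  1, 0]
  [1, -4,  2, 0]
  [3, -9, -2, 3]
x^3 - 9*x^2 + 27*x - 27

The characteristic polynomial is χ_A(x) = (x - 3)^4, so the eigenvalues are known. The minimal polynomial is
  m_A(x) = Π_λ (x − λ)^{k_λ}
where k_λ is the size of the *largest* Jordan block for λ (equivalently, the smallest k with (A − λI)^k v = 0 for every generalised eigenvector v of λ).

  λ = 3: largest Jordan block has size 3, contributing (x − 3)^3

So m_A(x) = (x - 3)^3 = x^3 - 9*x^2 + 27*x - 27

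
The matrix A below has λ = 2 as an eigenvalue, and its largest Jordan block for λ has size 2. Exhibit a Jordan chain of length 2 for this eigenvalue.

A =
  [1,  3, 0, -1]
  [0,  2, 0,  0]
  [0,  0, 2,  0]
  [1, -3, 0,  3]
A Jordan chain for λ = 2 of length 2:
v_1 = (-1, 0, 0, 1)ᵀ
v_2 = (1, 0, 0, 0)ᵀ

Let N = A − (2)·I. We want v_2 with N^2 v_2 = 0 but N^1 v_2 ≠ 0; then v_{j-1} := N · v_j for j = 2, …, 2.

Pick v_2 = (1, 0, 0, 0)ᵀ.
Then v_1 = N · v_2 = (-1, 0, 0, 1)ᵀ.

Sanity check: (A − (2)·I) v_1 = (0, 0, 0, 0)ᵀ = 0. ✓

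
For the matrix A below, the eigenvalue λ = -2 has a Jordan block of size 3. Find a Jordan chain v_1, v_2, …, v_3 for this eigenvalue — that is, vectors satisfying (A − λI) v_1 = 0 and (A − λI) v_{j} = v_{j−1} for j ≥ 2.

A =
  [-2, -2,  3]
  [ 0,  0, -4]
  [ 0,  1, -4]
A Jordan chain for λ = -2 of length 3:
v_1 = (-1, 0, 0)ᵀ
v_2 = (-2, 2, 1)ᵀ
v_3 = (0, 1, 0)ᵀ

Let N = A − (-2)·I. We want v_3 with N^3 v_3 = 0 but N^2 v_3 ≠ 0; then v_{j-1} := N · v_j for j = 3, …, 2.

Pick v_3 = (0, 1, 0)ᵀ.
Then v_2 = N · v_3 = (-2, 2, 1)ᵀ.
Then v_1 = N · v_2 = (-1, 0, 0)ᵀ.

Sanity check: (A − (-2)·I) v_1 = (0, 0, 0)ᵀ = 0. ✓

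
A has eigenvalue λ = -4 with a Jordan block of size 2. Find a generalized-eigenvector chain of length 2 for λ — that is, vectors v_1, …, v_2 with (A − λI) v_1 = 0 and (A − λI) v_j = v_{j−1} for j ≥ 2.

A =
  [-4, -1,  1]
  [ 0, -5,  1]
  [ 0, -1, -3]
A Jordan chain for λ = -4 of length 2:
v_1 = (-1, -1, -1)ᵀ
v_2 = (0, 1, 0)ᵀ

Let N = A − (-4)·I. We want v_2 with N^2 v_2 = 0 but N^1 v_2 ≠ 0; then v_{j-1} := N · v_j for j = 2, …, 2.

Pick v_2 = (0, 1, 0)ᵀ.
Then v_1 = N · v_2 = (-1, -1, -1)ᵀ.

Sanity check: (A − (-4)·I) v_1 = (0, 0, 0)ᵀ = 0. ✓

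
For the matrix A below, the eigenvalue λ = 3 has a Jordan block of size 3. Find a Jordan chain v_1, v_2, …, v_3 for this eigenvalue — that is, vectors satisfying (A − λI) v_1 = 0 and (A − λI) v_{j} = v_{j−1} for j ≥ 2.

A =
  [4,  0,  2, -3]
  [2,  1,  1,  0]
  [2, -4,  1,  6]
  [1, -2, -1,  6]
A Jordan chain for λ = 3 of length 3:
v_1 = (2, 0, -4, -2)ᵀ
v_2 = (1, 2, 2, 1)ᵀ
v_3 = (1, 0, 0, 0)ᵀ

Let N = A − (3)·I. We want v_3 with N^3 v_3 = 0 but N^2 v_3 ≠ 0; then v_{j-1} := N · v_j for j = 3, …, 2.

Pick v_3 = (1, 0, 0, 0)ᵀ.
Then v_2 = N · v_3 = (1, 2, 2, 1)ᵀ.
Then v_1 = N · v_2 = (2, 0, -4, -2)ᵀ.

Sanity check: (A − (3)·I) v_1 = (0, 0, 0, 0)ᵀ = 0. ✓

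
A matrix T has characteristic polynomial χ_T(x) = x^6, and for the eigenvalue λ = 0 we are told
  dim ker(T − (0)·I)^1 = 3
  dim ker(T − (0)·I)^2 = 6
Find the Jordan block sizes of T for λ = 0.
Block sizes for λ = 0: [2, 2, 2]

From the dimensions of kernels of powers, the number of Jordan blocks of size at least j is d_j − d_{j−1} where d_j = dim ker(N^j) (with d_0 = 0). Computing the differences gives [3, 3].
The number of blocks of size exactly k is (#blocks of size ≥ k) − (#blocks of size ≥ k + 1), so the partition is: 3 block(s) of size 2.
In nonincreasing order the block sizes are [2, 2, 2].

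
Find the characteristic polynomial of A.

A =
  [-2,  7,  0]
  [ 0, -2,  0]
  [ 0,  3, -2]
x^3 + 6*x^2 + 12*x + 8

Expanding det(x·I − A) (e.g. by cofactor expansion or by noting that A is similar to its Jordan form J, which has the same characteristic polynomial as A) gives
  χ_A(x) = x^3 + 6*x^2 + 12*x + 8
which factors as (x + 2)^3. The eigenvalues (with algebraic multiplicities) are λ = -2 with multiplicity 3.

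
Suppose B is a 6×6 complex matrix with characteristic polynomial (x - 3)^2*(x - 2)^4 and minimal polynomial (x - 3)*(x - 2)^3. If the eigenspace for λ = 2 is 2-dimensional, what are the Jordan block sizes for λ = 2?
Block sizes for λ = 2: [3, 1]

Step 1 — from the characteristic polynomial, algebraic multiplicity of λ = 2 is 4. From dim ker(B − (2)·I) = 2, there are exactly 2 Jordan blocks for λ = 2.
Step 2 — from the minimal polynomial, the factor (x − 2)^3 tells us the largest block for λ = 2 has size 3.
Step 3 — with total size 4, 2 blocks, and largest block 3, the block sizes (in nonincreasing order) are [3, 1].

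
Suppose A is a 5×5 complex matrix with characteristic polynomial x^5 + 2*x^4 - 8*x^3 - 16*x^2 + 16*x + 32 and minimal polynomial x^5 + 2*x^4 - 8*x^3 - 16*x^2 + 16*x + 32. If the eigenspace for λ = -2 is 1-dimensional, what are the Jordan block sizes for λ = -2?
Block sizes for λ = -2: [3]

Step 1 — from the characteristic polynomial, algebraic multiplicity of λ = -2 is 3. From dim ker(A − (-2)·I) = 1, there are exactly 1 Jordan blocks for λ = -2.
Step 2 — from the minimal polynomial, the factor (x + 2)^3 tells us the largest block for λ = -2 has size 3.
Step 3 — with total size 3, 1 blocks, and largest block 3, the block sizes (in nonincreasing order) are [3].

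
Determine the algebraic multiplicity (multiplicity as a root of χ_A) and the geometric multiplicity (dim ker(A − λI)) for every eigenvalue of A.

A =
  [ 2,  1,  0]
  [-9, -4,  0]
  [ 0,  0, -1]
λ = -1: alg = 3, geom = 2

Step 1 — factor the characteristic polynomial to read off the algebraic multiplicities:
  χ_A(x) = (x + 1)^3

Step 2 — compute geometric multiplicities via the rank-nullity identity g(λ) = n − rank(A − λI):
  rank(A − (-1)·I) = 1, so dim ker(A − (-1)·I) = n − 1 = 2

Summary:
  λ = -1: algebraic multiplicity = 3, geometric multiplicity = 2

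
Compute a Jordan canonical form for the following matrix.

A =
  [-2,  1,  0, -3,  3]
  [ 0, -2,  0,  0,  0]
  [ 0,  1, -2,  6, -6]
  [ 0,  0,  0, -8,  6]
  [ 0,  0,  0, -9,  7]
J_2(-2) ⊕ J_1(-2) ⊕ J_1(-2) ⊕ J_1(1)

The characteristic polynomial is
  det(x·I − A) = x^5 + 7*x^4 + 16*x^3 + 8*x^2 - 16*x - 16 = (x - 1)*(x + 2)^4

Eigenvalues and multiplicities (the geometric multiplicity of λ is n − rank(A − λI), which equals the number of Jordan blocks for λ):
  λ = -2: algebraic multiplicity = 4, geometric multiplicity = 3
  λ = 1: algebraic multiplicity = 1, geometric multiplicity = 1

Determining the block sizes for each eigenvalue:
  λ = -2: 3 blocks summing to 4 forces exactly one block of size 2 and the rest size 1 → block sizes [2, 1, 1]
  λ = 1: one block (gm = 1), so the single block has size am = 1 → block sizes [1]

Assembling the blocks gives a Jordan form
J =
  [-2,  1,  0,  0, 0]
  [ 0, -2,  0,  0, 0]
  [ 0,  0, -2,  0, 0]
  [ 0,  0,  0, -2, 0]
  [ 0,  0,  0,  0, 1]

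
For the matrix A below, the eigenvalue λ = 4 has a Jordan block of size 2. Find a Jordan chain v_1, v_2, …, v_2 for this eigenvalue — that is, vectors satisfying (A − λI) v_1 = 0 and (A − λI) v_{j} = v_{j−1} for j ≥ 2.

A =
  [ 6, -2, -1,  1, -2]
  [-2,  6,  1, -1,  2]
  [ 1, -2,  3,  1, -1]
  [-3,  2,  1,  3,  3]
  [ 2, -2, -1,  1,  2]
A Jordan chain for λ = 4 of length 2:
v_1 = (2, -2, 1, -3, 2)ᵀ
v_2 = (1, 0, 0, 0, 0)ᵀ

Let N = A − (4)·I. We want v_2 with N^2 v_2 = 0 but N^1 v_2 ≠ 0; then v_{j-1} := N · v_j for j = 2, …, 2.

Pick v_2 = (1, 0, 0, 0, 0)ᵀ.
Then v_1 = N · v_2 = (2, -2, 1, -3, 2)ᵀ.

Sanity check: (A − (4)·I) v_1 = (0, 0, 0, 0, 0)ᵀ = 0. ✓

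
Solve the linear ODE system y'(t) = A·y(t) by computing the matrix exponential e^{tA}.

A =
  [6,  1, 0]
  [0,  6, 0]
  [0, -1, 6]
e^{tA} =
  [exp(6*t), t*exp(6*t), 0]
  [0, exp(6*t), 0]
  [0, -t*exp(6*t), exp(6*t)]

Strategy: write A = P · J · P⁻¹ where J is a Jordan canonical form, so e^{tA} = P · e^{tJ} · P⁻¹, and e^{tJ} can be computed block-by-block.

A has Jordan form
J =
  [6, 1, 0]
  [0, 6, 0]
  [0, 0, 6]
(up to reordering of blocks).

Per-block formulas:
  For a 2×2 Jordan block J_2(6): exp(t · J_2(6)) = e^(6t)·(I + t·N), where N is the 2×2 nilpotent shift.
  For a 1×1 block at λ = 6: exp(t · [6]) = [e^(6t)].

After assembling e^{tJ} and conjugating by P, we get:

e^{tA} =
  [exp(6*t), t*exp(6*t), 0]
  [0, exp(6*t), 0]
  [0, -t*exp(6*t), exp(6*t)]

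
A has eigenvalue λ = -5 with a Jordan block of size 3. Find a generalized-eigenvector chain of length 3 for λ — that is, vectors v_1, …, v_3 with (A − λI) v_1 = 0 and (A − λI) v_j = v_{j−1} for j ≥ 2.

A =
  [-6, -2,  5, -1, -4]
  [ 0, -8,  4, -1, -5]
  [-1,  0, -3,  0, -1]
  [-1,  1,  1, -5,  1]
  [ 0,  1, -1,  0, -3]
A Jordan chain for λ = -5 of length 3:
v_1 = (-3, -3, -1, 0, 1)ᵀ
v_2 = (-1, 0, -1, -1, 0)ᵀ
v_3 = (1, 0, 0, 0, 0)ᵀ

Let N = A − (-5)·I. We want v_3 with N^3 v_3 = 0 but N^2 v_3 ≠ 0; then v_{j-1} := N · v_j for j = 3, …, 2.

Pick v_3 = (1, 0, 0, 0, 0)ᵀ.
Then v_2 = N · v_3 = (-1, 0, -1, -1, 0)ᵀ.
Then v_1 = N · v_2 = (-3, -3, -1, 0, 1)ᵀ.

Sanity check: (A − (-5)·I) v_1 = (0, 0, 0, 0, 0)ᵀ = 0. ✓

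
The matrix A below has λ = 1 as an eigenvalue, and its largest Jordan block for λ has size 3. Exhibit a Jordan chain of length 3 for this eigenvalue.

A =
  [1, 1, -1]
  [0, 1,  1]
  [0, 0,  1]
A Jordan chain for λ = 1 of length 3:
v_1 = (1, 0, 0)ᵀ
v_2 = (-1, 1, 0)ᵀ
v_3 = (0, 0, 1)ᵀ

Let N = A − (1)·I. We want v_3 with N^3 v_3 = 0 but N^2 v_3 ≠ 0; then v_{j-1} := N · v_j for j = 3, …, 2.

Pick v_3 = (0, 0, 1)ᵀ.
Then v_2 = N · v_3 = (-1, 1, 0)ᵀ.
Then v_1 = N · v_2 = (1, 0, 0)ᵀ.

Sanity check: (A − (1)·I) v_1 = (0, 0, 0)ᵀ = 0. ✓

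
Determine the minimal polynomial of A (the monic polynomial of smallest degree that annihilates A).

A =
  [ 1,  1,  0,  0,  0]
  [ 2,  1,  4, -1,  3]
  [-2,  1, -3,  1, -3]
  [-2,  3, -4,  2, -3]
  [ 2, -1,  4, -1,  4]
x^3 - 3*x^2 + 3*x - 1

The characteristic polynomial is χ_A(x) = (x - 1)^5, so the eigenvalues are known. The minimal polynomial is
  m_A(x) = Π_λ (x − λ)^{k_λ}
where k_λ is the size of the *largest* Jordan block for λ (equivalently, the smallest k with (A − λI)^k v = 0 for every generalised eigenvector v of λ).

  λ = 1: largest Jordan block has size 3, contributing (x − 1)^3

So m_A(x) = (x - 1)^3 = x^3 - 3*x^2 + 3*x - 1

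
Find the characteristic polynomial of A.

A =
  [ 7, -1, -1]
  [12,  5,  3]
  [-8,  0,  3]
x^3 - 15*x^2 + 75*x - 125

Expanding det(x·I − A) (e.g. by cofactor expansion or by noting that A is similar to its Jordan form J, which has the same characteristic polynomial as A) gives
  χ_A(x) = x^3 - 15*x^2 + 75*x - 125
which factors as (x - 5)^3. The eigenvalues (with algebraic multiplicities) are λ = 5 with multiplicity 3.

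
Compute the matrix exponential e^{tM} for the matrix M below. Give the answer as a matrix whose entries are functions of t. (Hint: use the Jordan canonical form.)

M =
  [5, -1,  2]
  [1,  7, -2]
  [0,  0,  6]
e^{tM} =
  [-t*exp(6*t) + exp(6*t), -t*exp(6*t), 2*t*exp(6*t)]
  [t*exp(6*t), t*exp(6*t) + exp(6*t), -2*t*exp(6*t)]
  [0, 0, exp(6*t)]

Strategy: write M = P · J · P⁻¹ where J is a Jordan canonical form, so e^{tM} = P · e^{tJ} · P⁻¹, and e^{tJ} can be computed block-by-block.

M has Jordan form
J =
  [6, 1, 0]
  [0, 6, 0]
  [0, 0, 6]
(up to reordering of blocks).

Per-block formulas:
  For a 1×1 block at λ = 6: exp(t · [6]) = [e^(6t)].
  For a 2×2 Jordan block J_2(6): exp(t · J_2(6)) = e^(6t)·(I + t·N), where N is the 2×2 nilpotent shift.

After assembling e^{tJ} and conjugating by P, we get:

e^{tM} =
  [-t*exp(6*t) + exp(6*t), -t*exp(6*t), 2*t*exp(6*t)]
  [t*exp(6*t), t*exp(6*t) + exp(6*t), -2*t*exp(6*t)]
  [0, 0, exp(6*t)]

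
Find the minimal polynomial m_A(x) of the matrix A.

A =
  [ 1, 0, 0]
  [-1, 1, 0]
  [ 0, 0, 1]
x^2 - 2*x + 1

The characteristic polynomial is χ_A(x) = (x - 1)^3, so the eigenvalues are known. The minimal polynomial is
  m_A(x) = Π_λ (x − λ)^{k_λ}
where k_λ is the size of the *largest* Jordan block for λ (equivalently, the smallest k with (A − λI)^k v = 0 for every generalised eigenvector v of λ).

  λ = 1: largest Jordan block has size 2, contributing (x − 1)^2

So m_A(x) = (x - 1)^2 = x^2 - 2*x + 1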